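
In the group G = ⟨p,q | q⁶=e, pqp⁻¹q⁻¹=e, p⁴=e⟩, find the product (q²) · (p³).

Compute (q²) · (p³) by multiplying left to right and reducing via the relations at each step:
  (q²) · p³ = p³q²

Answer: p³q²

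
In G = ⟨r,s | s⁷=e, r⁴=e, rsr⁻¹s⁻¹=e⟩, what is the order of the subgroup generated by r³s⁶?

|⟨r³s⁶⟩| equals the order of r³s⁶. Compute successive powers until reaching e:
  (r³s⁶)¹ = r³s⁶, (r³s⁶)² = r²s⁵, (r³s⁶)³ = rs⁴, (r³s⁶)⁴ = s³, (r³s⁶)⁵ = r³s², (r³s⁶)⁶ = r²s, (r³s⁶)⁷ = r, (r³s⁶)⁸ = s⁶, (r³s⁶)⁹ = r³s⁵, (r³s⁶)¹⁰ = r²s⁴, (r³s⁶)¹¹ = rs³, (r³s⁶)¹² = s², (r³s⁶)¹³ = r³s, (r³s⁶)¹⁴ = r², (r³s⁶)¹⁵ = rs⁶, (r³s⁶)¹⁶ = s⁵, (r³s⁶)¹⁷ = r³s⁴, (r³s⁶)¹⁸ = r²s³, (r³s⁶)¹⁹ = rs², (r³s⁶)²⁰ = s, (r³s⁶)²¹ = r³, (r³s⁶)²² = r²s⁶, (r³s⁶)²³ = rs⁵, (r³s⁶)²⁴ = s⁴, (r³s⁶)²⁵ = r³s³, (r³s⁶)²⁶ = r²s², (r³s⁶)²⁷ = rs, (r³s⁶)²⁸ = e.
The smallest positive k with (r³s⁶)ᵏ = e is 28, so |⟨r³s⁶⟩| = 28.

Answer: 28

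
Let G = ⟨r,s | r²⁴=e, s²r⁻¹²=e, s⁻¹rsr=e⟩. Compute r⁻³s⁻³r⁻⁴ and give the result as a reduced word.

Multiply left to right, reducing at each step:
  (r²¹) · s⁻³ = r⁹s⁻¹
  (r⁹s⁻¹) · r⁻⁴ = rs

Answer: rs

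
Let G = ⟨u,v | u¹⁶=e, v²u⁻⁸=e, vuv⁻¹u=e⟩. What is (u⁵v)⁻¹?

The order of (u⁵v) is 4 (smallest k with (u⁵v)ᵏ = e), so (u⁵v)⁻¹ = (u⁵v)³ = u⁵v⁻¹.
Check: (u⁵v) · (u⁵v⁻¹) → (u⁵v) · u⁵ = v;   v · v⁻¹ = e, giving e as required.

Answer: u⁵v⁻¹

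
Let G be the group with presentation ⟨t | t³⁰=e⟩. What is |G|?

G is generated by a single element, so G is cyclic. The relator gives t³⁰ = e and no smaller power is forced to be e, so the 30 powers {e, t, t², t³, t⁴, t⁵, t⁶, t⁷, t⁸, t⁹, t²², t²³, t²¹, t²⁰, t²⁴, t²⁵, t²⁶, t²⁷, t²⁸, t²⁹, t¹², t¹³, t¹¹, t¹⁰, t¹⁴, t¹⁵, t¹⁶, t¹⁷, t¹⁸, t¹⁹} are distinct. Hence |G| = 30.

Answer: 30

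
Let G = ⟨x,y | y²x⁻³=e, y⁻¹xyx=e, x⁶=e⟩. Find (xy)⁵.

Compute successive powers of (xy), reducing at each step:
  (xy)²: (xy) · x = y;   y · y = x³
  (xy)³: (x³) · x = x⁴;   (x⁴) · y = xy⁻¹
  (xy)⁴: (xy⁻¹) · x = y⁻¹;   (y⁻¹) · y = e
  (xy)⁵: e · x = x;   x · y = xy

Answer: xy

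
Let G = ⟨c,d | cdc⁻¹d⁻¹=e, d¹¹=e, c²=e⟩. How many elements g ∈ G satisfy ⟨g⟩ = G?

G is cyclic of order 22. An element generates G iff its order is 22, and a cyclic group of order 22 has exactly φ(22) = 10 such elements.

Answer: 10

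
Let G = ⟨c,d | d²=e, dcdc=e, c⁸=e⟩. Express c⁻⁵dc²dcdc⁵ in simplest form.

Multiply left to right, reducing at each step:
  (c³) · d = c³d
  (c³d) · c² = cd
  (cd) · d = c
  c · c = c²
  (c²) · d = c²d
  (c²d) · c⁵ = c⁵d

Answer: c⁵d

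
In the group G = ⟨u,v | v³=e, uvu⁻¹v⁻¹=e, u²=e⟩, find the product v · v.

Compute v · v by multiplying left to right and reducing via the relations at each step:
  v · v = v²

Answer: v²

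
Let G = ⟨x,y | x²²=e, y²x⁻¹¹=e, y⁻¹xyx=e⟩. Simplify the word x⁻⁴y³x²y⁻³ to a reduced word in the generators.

Multiply left to right, reducing at each step:
  (x¹⁸) · y³ = x⁷y
  (x⁷y) · x² = x⁵y
  (x⁵y) · y⁻³ = x¹⁶

Answer: x¹⁶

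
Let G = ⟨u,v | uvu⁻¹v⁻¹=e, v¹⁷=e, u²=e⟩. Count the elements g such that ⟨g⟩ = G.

G is cyclic of order 34. An element generates G iff its order is 34, and a cyclic group of order 34 has exactly φ(34) = 16 such elements.

Answer: 16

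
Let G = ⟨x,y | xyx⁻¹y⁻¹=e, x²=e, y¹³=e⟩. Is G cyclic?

|G| = 26. The element xy has order 26 (its powers give 26 distinct elements), so ⟨xy⟩ = G and G is cyclic.

Answer: Yes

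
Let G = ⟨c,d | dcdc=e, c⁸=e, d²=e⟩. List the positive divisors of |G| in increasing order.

|G| = 16 = 2⁴. By Lagrange's theorem the order of any subgroup divides 16; the divisors of 16 are 1, 2, 4, 8, 16.

Answer: 1, 2, 4, 8, 16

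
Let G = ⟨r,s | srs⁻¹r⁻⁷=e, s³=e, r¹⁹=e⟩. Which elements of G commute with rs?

⟨rs⟩ ⊆ C_G(rs) since powers of rs commute with rs; so |C_G(rs)| ≥ |⟨rs⟩| = 3.
By orbit–stabilizer, |C_G(rs)| = |G| / |conj. class of rs| = 57 / 19 = 3.
The 3 elements commuting with rs are {e, rs, r⁸s²}.

Answer: {e, rs, r⁸s²}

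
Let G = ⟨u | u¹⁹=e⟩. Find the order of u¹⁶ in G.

Compute successive powers until reaching e:
  (u¹⁶)¹ = u¹⁶, (u¹⁶)² = u¹³, (u¹⁶)³ = u¹⁰, (u¹⁶)⁴ = u⁷, (u¹⁶)⁵ = u⁴, (u¹⁶)⁶ = u, (u¹⁶)⁷ = u¹⁷, (u¹⁶)⁸ = u¹⁴, (u¹⁶)⁹ = u¹¹, (u¹⁶)¹⁰ = u⁸, (u¹⁶)¹¹ = u⁵, (u¹⁶)¹² = u², (u¹⁶)¹³ = u¹⁸, (u¹⁶)¹⁴ = u¹⁵, (u¹⁶)¹⁵ = u¹², (u¹⁶)¹⁶ = u⁹, (u¹⁶)¹⁷ = u⁶, (u¹⁶)¹⁸ = u³, (u¹⁶)¹⁹ = e.
The smallest positive k with (u¹⁶)ᵏ = e is 19.

Answer: 19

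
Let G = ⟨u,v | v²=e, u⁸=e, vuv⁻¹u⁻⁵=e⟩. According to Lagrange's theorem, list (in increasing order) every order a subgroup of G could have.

|G| = 16 = 2⁴. By Lagrange's theorem the order of any subgroup divides 16; the divisors of 16 are 1, 2, 4, 8, 16.

Answer: 1, 2, 4, 8, 16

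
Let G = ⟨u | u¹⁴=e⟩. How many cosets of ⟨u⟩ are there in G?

First find ord(u) by computing successive powers:
  u¹ = u, u² = u², u³ = u³, u⁴ = u⁴, u⁵ = u⁵, u⁶ = u⁶, u⁷ = u⁷, u⁸ = u⁸, u⁹ = u⁹, u¹⁰ = u¹⁰, u¹¹ = u¹¹, u¹² = u¹², u¹³ = u¹³, u¹⁴ = e.
So |⟨u⟩| = ord(u) = 14. With |G| = 14, by Lagrange [G : ⟨u⟩] = 14/14 = 1.

Answer: 1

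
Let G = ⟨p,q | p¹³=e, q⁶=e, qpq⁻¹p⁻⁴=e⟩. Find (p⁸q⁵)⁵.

Compute successive powers of (p⁸q⁵), reducing at each step:
  (p⁸q⁵)²: (p⁸q⁵) · p⁸ = p¹⁰q⁵;   (p¹⁰q⁵) · q⁵ = p¹⁰q⁴
  (p⁸q⁵)³: (p¹⁰q⁴) · p⁸ = p⁴q⁴;   (p⁴q⁴) · q⁵ = p⁴q³
  (p⁸q⁵)⁴: (p⁴q³) · p⁸ = p⁹q³;   (p⁹q³) · q⁵ = p⁹q²
  (p⁸q⁵)⁵: (p⁹q²) · p⁸ = p⁷q²;   (p⁷q²) · q⁵ = p⁷q

Answer: p⁷q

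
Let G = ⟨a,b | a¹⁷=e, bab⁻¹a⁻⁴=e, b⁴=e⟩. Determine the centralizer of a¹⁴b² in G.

⟨a¹⁴b²⟩ ⊆ C_G(a¹⁴b²) since powers of a¹⁴b² commute with a¹⁴b²; so |C_G(a¹⁴b²)| ≥ |⟨a¹⁴b²⟩| = 2.
By orbit–stabilizer, |C_G(a¹⁴b²)| = |G| / |conj. class of a¹⁴b²| = 68 / 17 = 4.
The 4 elements commuting with a¹⁴b² are {e, ab³, a¹³b, a¹⁴b²}.

Answer: {e, ab³, a¹³b, a¹⁴b²}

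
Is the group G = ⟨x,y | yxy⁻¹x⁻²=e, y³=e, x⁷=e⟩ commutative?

x·y = xy but y·x = x²y, so x·y ≠ y·x and G is not abelian.

Answer: No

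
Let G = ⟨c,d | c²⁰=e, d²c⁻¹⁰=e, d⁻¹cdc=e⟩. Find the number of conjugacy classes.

The conjugacy classes (representative and size) are:
  [e] (size 1), [c] (size 2), [c²] (size 2), [c³] (size 2), [c⁴] (size 2), [c⁵] (size 2), [c¹⁴] (size 2), [c⁷] (size 2), [c⁸] (size 2), [c¹¹] (size 2), [c¹⁰] (size 1), [c²d⁻¹] (size 10), [c⁹d] (size 10).
Class equation: 1 + 2 + 2 + 2 + 2 + 2 + 2 + 2 + 2 + 2 + 1 + 10 + 10 = 40 = |G|. So G has 13 conjugacy classes.

Answer: 13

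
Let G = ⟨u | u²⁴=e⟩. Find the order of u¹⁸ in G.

Compute successive powers until reaching e:
  (u¹⁸)¹ = u¹⁸, (u¹⁸)² = u¹², (u¹⁸)³ = u⁶, (u¹⁸)⁴ = e.
The smallest positive k with (u¹⁸)ᵏ = e is 4.

Answer: 4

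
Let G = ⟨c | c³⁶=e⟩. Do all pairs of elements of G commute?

G has a single generator, so G is cyclic and hence abelian.

Answer: Yes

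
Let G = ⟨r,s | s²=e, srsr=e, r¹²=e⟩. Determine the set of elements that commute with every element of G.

An element z ∈ Z(G) iff z commutes with every generator.
For example r⁶ is central: (r⁶)·r = r⁷ = r·(r⁶); (r⁶)·s = r⁶s = s·(r⁶).
Whereas r ∉ Z(G) since r·s = rs ≠ r¹¹s = s·r.
Checking each of the 24 elements this way gives Z(G) = {e, r⁶}, of order 2.

Answer: {e, r⁶}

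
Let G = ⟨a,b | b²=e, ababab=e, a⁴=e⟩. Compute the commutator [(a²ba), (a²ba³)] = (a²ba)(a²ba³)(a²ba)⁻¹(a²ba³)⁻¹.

[(a²ba), (a²ba³)] = (a²ba)·(a²ba³)·(a²ba)⁻¹·(a²ba³)⁻¹.
  (a²ba) · (a²ba³) = a³b
  (a³b) · (a³ba²) = ba³
  (ba³) · (aba²) = a²

Answer: a²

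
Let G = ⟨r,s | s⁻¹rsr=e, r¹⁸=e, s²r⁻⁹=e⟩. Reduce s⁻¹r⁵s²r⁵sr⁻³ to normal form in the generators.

Multiply left to right, reducing at each step:
  (s⁻¹) · r⁵ = r⁴s
  (r⁴s) · s² = r⁴s⁻¹
  (r⁴s⁻¹) · r⁵ = r⁸s
  (r⁸s) · s = r¹⁷
  (r¹⁷) · r⁻³ = r¹⁴

Answer: r¹⁴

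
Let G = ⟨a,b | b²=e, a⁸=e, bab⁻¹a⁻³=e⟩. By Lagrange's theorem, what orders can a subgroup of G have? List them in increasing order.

|G| = 16 = 2⁴. By Lagrange's theorem the order of any subgroup divides 16; the divisors of 16 are 1, 2, 4, 8, 16.

Answer: 1, 2, 4, 8, 16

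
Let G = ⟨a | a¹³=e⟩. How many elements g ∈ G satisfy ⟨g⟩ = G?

G is cyclic of order 13. An element generates G iff its order is 13, and a cyclic group of order 13 has exactly φ(13) = 12 such elements.

Answer: 12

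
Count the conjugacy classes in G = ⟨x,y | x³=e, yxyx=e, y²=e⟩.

The conjugacy classes (representative and size) are:
  [e] (size 1), [x] (size 2), [xy] (size 3).
Class equation: 1 + 2 + 3 = 6 = |G|. So G has 3 conjugacy classes.

Answer: 3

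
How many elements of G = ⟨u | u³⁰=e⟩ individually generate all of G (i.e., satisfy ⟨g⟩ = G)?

G is cyclic of order 30. An element generates G iff its order is 30, and a cyclic group of order 30 has exactly φ(30) = 8 such elements.

Answer: 8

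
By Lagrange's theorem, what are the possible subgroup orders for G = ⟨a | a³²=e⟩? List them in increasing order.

|G| = 32 = 2⁵. By Lagrange's theorem the order of any subgroup divides 32; the divisors of 32 are 1, 2, 4, 8, 16, 32.

Answer: 1, 2, 4, 8, 16, 32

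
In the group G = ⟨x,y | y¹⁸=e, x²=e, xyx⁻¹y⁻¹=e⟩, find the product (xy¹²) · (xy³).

Compute (xy¹²) · (xy³) by multiplying left to right and reducing via the relations at each step:
  (xy¹²) · x = y¹²
  (y¹²) · y³ = y¹⁵

Answer: y¹⁵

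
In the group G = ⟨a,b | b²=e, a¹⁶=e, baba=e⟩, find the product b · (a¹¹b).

Compute b · (a¹¹b) by multiplying left to right and reducing via the relations at each step:
  b · a¹¹ = a⁵b
  (a⁵b) · b = a⁵

Answer: a⁵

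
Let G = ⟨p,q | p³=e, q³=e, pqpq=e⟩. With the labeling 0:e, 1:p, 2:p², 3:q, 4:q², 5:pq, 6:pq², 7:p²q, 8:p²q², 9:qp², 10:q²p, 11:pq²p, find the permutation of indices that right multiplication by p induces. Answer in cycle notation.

(0 1 2)(3 8 9)(4 10 5)(6 11 7)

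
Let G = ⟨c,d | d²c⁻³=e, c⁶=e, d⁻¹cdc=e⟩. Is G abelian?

c·d = cd but d·c = c²d⁻¹, so c·d ≠ d·c and G is not abelian.

Answer: No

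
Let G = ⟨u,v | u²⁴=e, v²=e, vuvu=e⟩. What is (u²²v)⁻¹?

The order of (u²²v) is 2 (smallest k with (u²²v)ᵏ = e), so (u²²v)⁻¹ = (u²²v)¹ = u²²v.
Check: (u²²v) · (u²²v) → (u²²v) · u²² = v;   v · v = e, giving e as required.

Answer: u²²v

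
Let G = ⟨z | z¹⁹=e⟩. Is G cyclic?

|G| = 19. The element z has order 19 (its powers give 19 distinct elements), so ⟨z⟩ = G and G is cyclic.

Answer: Yes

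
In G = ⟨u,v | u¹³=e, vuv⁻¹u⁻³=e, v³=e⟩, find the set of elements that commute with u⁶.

⟨u⁶⟩ ⊆ C_G(u⁶) since powers of u⁶ commute with u⁶; so |C_G(u⁶)| ≥ |⟨u⁶⟩| = 13.
By orbit–stabilizer, |C_G(u⁶)| = |G| / |conj. class of u⁶| = 39 / 3 = 13.
The 13 elements commuting with u⁶ are {e, u, u², u³, u⁴, u⁵, u⁶, u⁷, u⁸, u⁹, u¹⁰, u¹¹, u¹²}.

Answer: {e, u, u², u³, u⁴, u⁵, u⁶, u⁷, u⁸, u⁹, u¹⁰, u¹¹, u¹²}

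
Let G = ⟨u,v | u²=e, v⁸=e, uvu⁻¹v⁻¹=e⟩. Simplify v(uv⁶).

Compute v · (uv⁶) by multiplying left to right and reducing via the relations at each step:
  v · u = uv
  (uv) · v⁶ = uv⁷

Answer: uv⁷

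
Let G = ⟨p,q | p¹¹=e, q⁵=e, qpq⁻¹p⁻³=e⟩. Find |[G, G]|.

G' = [G, G] is generated by all commutators. The generator-pair commutators are: [p, q] = p⁹.
The subgroup they normally generate is {e, p, p², p³, p⁴, p⁵, p⁶, p⁷, p⁸, p⁹, p¹⁰}, of order 11.
Check: |G/G'| = 55/11 = 5 is the order of the abelianisation.

Answer: 11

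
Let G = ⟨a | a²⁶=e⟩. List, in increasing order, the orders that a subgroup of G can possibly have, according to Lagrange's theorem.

|G| = 26 = 2 · 13. By Lagrange's theorem the order of any subgroup divides 26; the divisors of 26 are 1, 2, 13, 26.

Answer: 1, 2, 13, 26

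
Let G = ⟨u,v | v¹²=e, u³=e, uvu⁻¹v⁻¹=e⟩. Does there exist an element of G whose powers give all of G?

|G| = 36, but the maximum element order in G is 12 < 36. No single element generates all of G, so G is not cyclic.

Answer: No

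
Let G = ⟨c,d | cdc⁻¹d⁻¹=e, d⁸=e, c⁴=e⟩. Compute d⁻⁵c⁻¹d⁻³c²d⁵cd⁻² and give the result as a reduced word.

Multiply left to right, reducing at each step:
  (d³) · c⁻¹ = c³d³
  (c³d³) · d⁻³ = c³
  (c³) · c² = c
  c · d⁵ = cd⁵
  (cd⁵) · c = c²d⁵
  (c²d⁵) · d⁻² = c²d³

Answer: c²d³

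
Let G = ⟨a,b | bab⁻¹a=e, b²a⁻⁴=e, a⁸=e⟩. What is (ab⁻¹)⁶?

Compute successive powers of (ab⁻¹), reducing at each step:
  (ab⁻¹)²: (ab⁻¹) · a = b⁻¹;   (b⁻¹) · b⁻¹ = a⁴
  (ab⁻¹)³: (a⁴) · a = a⁵;   (a⁵) · b⁻¹ = ab
  (ab⁻¹)⁴: (ab) · a = b;   b · b⁻¹ = e
  (ab⁻¹)⁵: e · a = a;   a · b⁻¹ = ab⁻¹
  (ab⁻¹)⁶: (ab⁻¹) · a = b⁻¹;   (b⁻¹) · b⁻¹ = a⁴

Answer: a⁴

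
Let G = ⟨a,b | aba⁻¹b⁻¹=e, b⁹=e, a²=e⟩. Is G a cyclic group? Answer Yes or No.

|G| = 18. The element ab has order 18 (its powers give 18 distinct elements), so ⟨ab⟩ = G and G is cyclic.

Answer: Yes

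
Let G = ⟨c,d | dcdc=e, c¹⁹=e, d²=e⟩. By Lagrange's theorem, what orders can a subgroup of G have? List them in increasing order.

|G| = 38 = 2 · 19. By Lagrange's theorem the order of any subgroup divides 38; the divisors of 38 are 1, 2, 19, 38.

Answer: 1, 2, 19, 38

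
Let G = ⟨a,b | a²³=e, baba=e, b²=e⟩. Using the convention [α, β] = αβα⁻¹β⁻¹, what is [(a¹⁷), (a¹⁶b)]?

[(a¹⁷), (a¹⁶b)] = (a¹⁷)·(a¹⁶b)·(a¹⁷)⁻¹·(a¹⁶b)⁻¹.
  (a¹⁷) · (a¹⁶b) = a¹⁰b
  (a¹⁰b) · (a⁶) = a⁴b
  (a⁴b) · (a¹⁶b) = a¹¹

Answer: a¹¹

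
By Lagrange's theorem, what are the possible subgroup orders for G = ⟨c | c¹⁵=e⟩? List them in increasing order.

|G| = 15 = 3 · 5. By Lagrange's theorem the order of any subgroup divides 15; the divisors of 15 are 1, 3, 5, 15.

Answer: 1, 3, 5, 15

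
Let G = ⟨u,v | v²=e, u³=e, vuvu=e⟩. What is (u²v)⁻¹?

The order of (u²v) is 2 (smallest k with (u²v)ᵏ = e), so (u²v)⁻¹ = (u²v)¹ = u²v.
Check: (u²v) · (u²v) → (u²v) · u² = v;   v · v = e, giving e as required.

Answer: u²v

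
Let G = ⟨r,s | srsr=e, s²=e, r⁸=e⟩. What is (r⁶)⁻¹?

The order of (r⁶) is 4 (smallest k with (r⁶)ᵏ = e), so (r⁶)⁻¹ = (r⁶)³ = r².
Check: (r⁶) · (r²) → (r⁶) · r² = e, giving e as required.

Answer: r²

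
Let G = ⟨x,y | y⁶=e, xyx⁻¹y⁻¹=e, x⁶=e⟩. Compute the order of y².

Compute successive powers until reaching e:
  (y²)¹ = y², (y²)² = y⁴, (y²)³ = e.
The smallest positive k with (y²)ᵏ = e is 3.

Answer: 3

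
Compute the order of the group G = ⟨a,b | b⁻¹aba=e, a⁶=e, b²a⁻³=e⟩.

Enumerate words in the generators, reducing via the relations: the distinct elements are
  {a, b, e, ab, a², a³, a⁴, a⁵, a²b, b⁻¹, ab⁻¹, a²b⁻¹}.
No further products give new elements, so |G| = 12.

Answer: 12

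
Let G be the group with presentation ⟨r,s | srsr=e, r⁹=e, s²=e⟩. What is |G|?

Enumerate words in the generators, reducing via the relations: the distinct elements are
  {e, r, s, rs, r², r³, r⁴, r⁵, r⁶, r⁷, r⁸, r²s, r³s, r⁴s, r⁵s, r⁶s, r⁷s, r⁸s}.
No further products give new elements, so |G| = 18.

Answer: 18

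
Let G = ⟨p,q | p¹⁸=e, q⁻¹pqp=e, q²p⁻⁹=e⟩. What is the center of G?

An element z ∈ Z(G) iff z commutes with every generator.
For example p⁹ is central: (p⁹)·p = p¹⁰ = p·(p⁹); (p⁹)·q = q⁻¹ = q·(p⁹).
Whereas p ∉ Z(G) since p·q = pq ≠ p⁸q⁻¹ = q·p.
Checking each of the 36 elements this way gives Z(G) = {e, p⁹}, of order 2.

Answer: {e, p⁹}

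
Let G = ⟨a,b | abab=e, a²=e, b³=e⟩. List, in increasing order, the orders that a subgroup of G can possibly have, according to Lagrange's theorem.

|G| = 6 = 2 · 3. By Lagrange's theorem the order of any subgroup divides 6; the divisors of 6 are 1, 2, 3, 6.

Answer: 1, 2, 3, 6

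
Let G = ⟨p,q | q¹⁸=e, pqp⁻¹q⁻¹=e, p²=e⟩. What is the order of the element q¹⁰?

Compute successive powers until reaching e:
  (q¹⁰)¹ = q¹⁰, (q¹⁰)² = q², (q¹⁰)³ = q¹², (q¹⁰)⁴ = q⁴, (q¹⁰)⁵ = q¹⁴, (q¹⁰)⁶ = q⁶, (q¹⁰)⁷ = q¹⁶, (q¹⁰)⁸ = q⁸, (q¹⁰)⁹ = e.
The smallest positive k with (q¹⁰)ᵏ = e is 9.

Answer: 9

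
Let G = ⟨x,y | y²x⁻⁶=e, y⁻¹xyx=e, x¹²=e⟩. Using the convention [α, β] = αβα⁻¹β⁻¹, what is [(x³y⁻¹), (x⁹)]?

[(x³y⁻¹), (x⁹)] = (x³y⁻¹)·(x⁹)·(x³y⁻¹)⁻¹·(x⁹)⁻¹.
  (x³y⁻¹) · (x⁹) = y
  y · (x³y) = x³
  (x³) · (x³) = x⁶

Answer: x⁶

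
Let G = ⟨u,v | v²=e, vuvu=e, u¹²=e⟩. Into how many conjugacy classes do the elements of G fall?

The conjugacy classes (representative and size) are:
  [e] (size 1), [u¹¹] (size 2), [u²] (size 2), [u⁹] (size 2), [u⁴] (size 2), [u⁵] (size 2), [u⁶] (size 1), [v] (size 6), [uv] (size 6).
Class equation: 1 + 2 + 2 + 2 + 2 + 2 + 1 + 6 + 6 = 24 = |G|. So G has 9 conjugacy classes.

Answer: 9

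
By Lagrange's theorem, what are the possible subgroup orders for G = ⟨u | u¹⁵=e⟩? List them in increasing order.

|G| = 15 = 3 · 5. By Lagrange's theorem the order of any subgroup divides 15; the divisors of 15 are 1, 3, 5, 15.

Answer: 1, 3, 5, 15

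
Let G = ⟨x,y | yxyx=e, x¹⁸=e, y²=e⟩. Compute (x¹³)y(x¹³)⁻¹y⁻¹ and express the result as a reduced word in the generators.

[(x¹³), y] = (x¹³)·y·(x¹³)⁻¹·y⁻¹.
  (x¹³) · y = x¹³y
  (x¹³y) · (x⁵) = x⁸y
  (x⁸y) · y = x⁸

Answer: x⁸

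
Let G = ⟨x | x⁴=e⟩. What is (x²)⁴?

Compute successive powers of (x²), reducing at each step:
  (x²)²: (x²) · x² = e
  (x²)³: e · x² = x²
  (x²)⁴: (x²) · x² = e

Answer: e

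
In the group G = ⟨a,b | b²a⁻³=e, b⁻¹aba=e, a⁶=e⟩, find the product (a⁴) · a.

Compute (a⁴) · a by multiplying left to right and reducing via the relations at each step:
  (a⁴) · a = a⁵

Answer: a⁵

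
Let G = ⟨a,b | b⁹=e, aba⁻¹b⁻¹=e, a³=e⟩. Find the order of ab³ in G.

Compute successive powers until reaching e:
  (ab³)¹ = ab³, (ab³)² = a²b⁶, (ab³)³ = e.
The smallest positive k with (ab³)ᵏ = e is 3.

Answer: 3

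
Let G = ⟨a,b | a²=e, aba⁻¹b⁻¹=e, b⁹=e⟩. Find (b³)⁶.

Compute successive powers of (b³), reducing at each step:
  (b³)²: (b³) · b³ = b⁶
  (b³)³: (b⁶) · b³ = e
  (b³)⁴: e · b³ = b³
  (b³)⁵: (b³) · b³ = b⁶
  (b³)⁶: (b⁶) · b³ = e

Answer: e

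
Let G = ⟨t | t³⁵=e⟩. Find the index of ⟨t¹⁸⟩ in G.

First find ord(t¹⁸) by computing successive powers:
  (t¹⁸)¹ = t¹⁸, (t¹⁸)² = t, (t¹⁸)³ = t¹⁹, (t¹⁸)⁴ = t², (t¹⁸)⁵ = t²⁰, (t¹⁸)⁶ = t³, (t¹⁸)⁷ = t²¹, (t¹⁸)⁸ = t⁴, (t¹⁸)⁹ = t²², (t¹⁸)¹⁰ = t⁵, (t¹⁸)¹¹ = t²³, (t¹⁸)¹² = t⁶, (t¹⁸)¹³ = t²⁴, (t¹⁸)¹⁴ = t⁷, (t¹⁸)¹⁵ = t²⁵, (t¹⁸)¹⁶ = t⁸, (t¹⁸)¹⁷ = t²⁶, (t¹⁸)¹⁸ = t⁹, (t¹⁸)¹⁹ = t²⁷, (t¹⁸)²⁰ = t¹⁰, (t¹⁸)²¹ = t²⁸, (t¹⁸)²² = t¹¹, (t¹⁸)²³ = t²⁹, (t¹⁸)²⁴ = t¹², (t¹⁸)²⁵ = t³⁰, (t¹⁸)²⁶ = t¹³, (t¹⁸)²⁷ = t³¹, (t¹⁸)²⁸ = t¹⁴, (t¹⁸)²⁹ = t³², (t¹⁸)³⁰ = t¹⁵, (t¹⁸)³¹ = t³³, (t¹⁸)³² = t¹⁶, (t¹⁸)³³ = t³⁴, (t¹⁸)³⁴ = t¹⁷, (t¹⁸)³⁵ = e.
So |⟨t¹⁸⟩| = ord(t¹⁸) = 35. With |G| = 35, by Lagrange [G : ⟨t¹⁸⟩] = 35/35 = 1.

Answer: 1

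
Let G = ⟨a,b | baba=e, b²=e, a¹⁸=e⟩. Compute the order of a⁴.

Compute successive powers until reaching e:
  (a⁴)¹ = a⁴, (a⁴)² = a⁸, (a⁴)³ = a¹², (a⁴)⁴ = a¹⁶, (a⁴)⁵ = a², (a⁴)⁶ = a⁶, (a⁴)⁷ = a¹⁰, (a⁴)⁸ = a¹⁴, (a⁴)⁹ = e.
The smallest positive k with (a⁴)ᵏ = e is 9.

Answer: 9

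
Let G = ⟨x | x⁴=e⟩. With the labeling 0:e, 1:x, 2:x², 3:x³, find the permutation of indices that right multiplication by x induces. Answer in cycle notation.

(0 1 2 3)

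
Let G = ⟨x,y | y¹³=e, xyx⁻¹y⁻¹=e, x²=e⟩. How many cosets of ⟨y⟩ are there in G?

First find ord(y) by computing successive powers:
  y¹ = y, y² = y², y³ = y³, y⁴ = y⁴, y⁵ = y⁵, y⁶ = y⁶, y⁷ = y⁷, y⁸ = y⁸, y⁹ = y⁹, y¹⁰ = y¹⁰, y¹¹ = y¹¹, y¹² = y¹², y¹³ = e.
So |⟨y⟩| = ord(y) = 13. With |G| = 26, by Lagrange [G : ⟨y⟩] = 26/13 = 2.

Answer: 2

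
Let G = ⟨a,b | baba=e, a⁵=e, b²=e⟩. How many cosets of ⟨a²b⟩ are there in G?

First find ord(a²b) by computing successive powers:
  (a²b)¹ = a²b, (a²b)² = e.
So |⟨a²b⟩| = ord(a²b) = 2. With |G| = 10, by Lagrange [G : ⟨a²b⟩] = 10/2 = 5.

Answer: 5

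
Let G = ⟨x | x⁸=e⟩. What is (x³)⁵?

Compute successive powers of (x³), reducing at each step:
  (x³)²: (x³) · x³ = x⁶
  (x³)³: (x⁶) · x³ = x
  (x³)⁴: x · x³ = x⁴
  (x³)⁵: (x⁴) · x³ = x⁷

Answer: x⁷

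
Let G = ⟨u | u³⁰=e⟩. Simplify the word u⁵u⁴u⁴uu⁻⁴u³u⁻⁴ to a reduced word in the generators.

Multiply left to right, reducing at each step:
  (u⁵) · u⁴ = u⁹
  (u⁹) · u⁴ = u¹³
  (u¹³) · u = u¹⁴
  (u¹⁴) · u⁻⁴ = u¹⁰
  (u¹⁰) · u³ = u¹³
  (u¹³) · u⁻⁴ = u⁹

Answer: u⁹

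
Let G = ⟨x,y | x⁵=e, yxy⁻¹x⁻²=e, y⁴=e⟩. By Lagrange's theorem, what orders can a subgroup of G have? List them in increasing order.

|G| = 20 = 2² · 5. By Lagrange's theorem the order of any subgroup divides 20; the divisors of 20 are 1, 2, 4, 5, 10, 20.

Answer: 1, 2, 4, 5, 10, 20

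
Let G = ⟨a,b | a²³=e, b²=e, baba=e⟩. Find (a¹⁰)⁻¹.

The order of (a¹⁰) is 23 (smallest k with (a¹⁰)ᵏ = e), so (a¹⁰)⁻¹ = (a¹⁰)²² = a¹³.
Check: (a¹⁰) · (a¹³) → (a¹⁰) · a¹³ = e, giving e as required.

Answer: a¹³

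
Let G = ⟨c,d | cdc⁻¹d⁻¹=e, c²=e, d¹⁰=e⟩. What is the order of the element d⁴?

Compute successive powers until reaching e:
  (d⁴)¹ = d⁴, (d⁴)² = d⁸, (d⁴)³ = d², (d⁴)⁴ = d⁶, (d⁴)⁵ = e.
The smallest positive k with (d⁴)ᵏ = e is 5.

Answer: 5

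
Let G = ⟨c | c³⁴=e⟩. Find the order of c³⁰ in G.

Compute successive powers until reaching e:
  (c³⁰)¹ = c³⁰, (c³⁰)² = c²⁶, (c³⁰)³ = c²², (c³⁰)⁴ = c¹⁸, (c³⁰)⁵ = c¹⁴, (c³⁰)⁶ = c¹⁰, (c³⁰)⁷ = c⁶, (c³⁰)⁸ = c², (c³⁰)⁹ = c³², (c³⁰)¹⁰ = c²⁸, (c³⁰)¹¹ = c²⁴, (c³⁰)¹² = c²⁰, (c³⁰)¹³ = c¹⁶, (c³⁰)¹⁴ = c¹², (c³⁰)¹⁵ = c⁸, (c³⁰)¹⁶ = c⁴, (c³⁰)¹⁷ = e.
The smallest positive k with (c³⁰)ᵏ = e is 17.

Answer: 17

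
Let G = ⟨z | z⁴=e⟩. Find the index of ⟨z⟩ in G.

First find ord(z) by computing successive powers:
  z¹ = z, z² = z², z³ = z³, z⁴ = e.
So |⟨z⟩| = ord(z) = 4. With |G| = 4, by Lagrange [G : ⟨z⟩] = 4/4 = 1.

Answer: 1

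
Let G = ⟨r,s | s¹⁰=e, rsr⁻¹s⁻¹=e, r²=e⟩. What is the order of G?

Enumerate words in the generators, reducing via the relations: the distinct elements are
  {e, r, s, rs, s², s³, s⁴, s⁵, s⁶, s⁷, s⁸, s⁹, rs², rs³, rs⁴, rs⁵, rs⁶, rs⁷, rs⁸, rs⁹}.
No further products give new elements, so |G| = 20.

Answer: 20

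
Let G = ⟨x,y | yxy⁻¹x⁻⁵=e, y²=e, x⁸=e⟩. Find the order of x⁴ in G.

Compute successive powers until reaching e:
  (x⁴)¹ = x⁴, (x⁴)² = e.
The smallest positive k with (x⁴)ᵏ = e is 2.

Answer: 2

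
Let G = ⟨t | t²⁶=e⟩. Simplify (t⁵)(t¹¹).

Compute (t⁵) · (t¹¹) by multiplying left to right and reducing via the relations at each step:
  (t⁵) · t¹¹ = t¹⁶

Answer: t¹⁶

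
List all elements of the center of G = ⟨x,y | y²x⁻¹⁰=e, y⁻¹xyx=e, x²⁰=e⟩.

An element z ∈ Z(G) iff z commutes with every generator.
For example x¹⁰ is central: (x¹⁰)·x = x¹¹ = x·(x¹⁰); (x¹⁰)·y = y⁻¹ = y·(x¹⁰).
Whereas x ∉ Z(G) since x·y = xy ≠ x⁹y⁻¹ = y·x.
Checking each of the 40 elements this way gives Z(G) = {e, x¹⁰}, of order 2.

Answer: {e, x¹⁰}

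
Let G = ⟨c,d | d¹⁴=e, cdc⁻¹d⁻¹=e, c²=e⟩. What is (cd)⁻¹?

The order of (cd) is 14 (smallest k with (cd)ᵏ = e), so (cd)⁻¹ = (cd)¹³ = cd¹³.
Check: (cd) · (cd¹³) → (cd) · c = d;   d · d¹³ = e, giving e as required.

Answer: cd¹³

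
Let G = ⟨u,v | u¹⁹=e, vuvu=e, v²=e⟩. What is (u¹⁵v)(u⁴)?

Compute (u¹⁵v) · (u⁴) by multiplying left to right and reducing via the relations at each step:
  (u¹⁵v) · u⁴ = u¹¹v

Answer: u¹¹v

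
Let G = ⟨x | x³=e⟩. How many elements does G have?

G is generated by a single element, so G is cyclic. The relator gives x³ = e and no smaller power is forced to be e, so the 3 powers {e, x, x²} are distinct. Hence |G| = 3.

Answer: 3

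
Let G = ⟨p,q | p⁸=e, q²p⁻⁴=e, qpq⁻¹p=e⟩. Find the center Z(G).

An element z ∈ Z(G) iff z commutes with every generator.
For example p⁴ is central: (p⁴)·p = p⁵ = p·(p⁴); (p⁴)·q = q⁻¹ = q·(p⁴).
Whereas p ∉ Z(G) since p·q = pq ≠ p³q⁻¹ = q·p.
Checking each of the 16 elements this way gives Z(G) = {e, p⁴}, of order 2.

Answer: {e, p⁴}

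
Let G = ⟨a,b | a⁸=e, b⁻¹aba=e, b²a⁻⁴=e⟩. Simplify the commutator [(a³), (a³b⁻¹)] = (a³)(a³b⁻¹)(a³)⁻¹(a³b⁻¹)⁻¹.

[(a³), (a³b⁻¹)] = (a³)·(a³b⁻¹)·(a³)⁻¹·(a³b⁻¹)⁻¹.
  (a³) · (a³b⁻¹) = a²b
  (a²b) · (a⁵) = ab⁻¹
  (ab⁻¹) · (a³b) = a⁶

Answer: a⁶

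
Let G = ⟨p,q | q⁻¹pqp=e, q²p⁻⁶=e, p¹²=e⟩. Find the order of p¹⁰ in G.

Compute successive powers until reaching e:
  (p¹⁰)¹ = p¹⁰, (p¹⁰)² = p⁸, (p¹⁰)³ = p⁶, (p¹⁰)⁴ = p⁴, (p¹⁰)⁵ = p², (p¹⁰)⁶ = e.
The smallest positive k with (p¹⁰)ᵏ = e is 6.

Answer: 6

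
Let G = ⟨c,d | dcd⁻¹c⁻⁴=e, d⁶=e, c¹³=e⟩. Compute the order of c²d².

Compute successive powers until reaching e:
  (c²d²)¹ = c²d², (c²d²)² = c⁸d⁴, (c²d²)³ = e.
The smallest positive k with (c²d²)ᵏ = e is 3.

Answer: 3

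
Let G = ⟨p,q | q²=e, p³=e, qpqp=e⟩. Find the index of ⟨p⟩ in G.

First find ord(p) by computing successive powers:
  p¹ = p, p² = p², p³ = e.
So |⟨p⟩| = ord(p) = 3. With |G| = 6, by Lagrange [G : ⟨p⟩] = 6/3 = 2.

Answer: 2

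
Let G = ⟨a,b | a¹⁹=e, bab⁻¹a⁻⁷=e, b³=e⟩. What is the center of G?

An element z ∈ Z(G) iff z commutes with every generator.
For example e is central: e·a = a = a·e; e·b = b = b·e.
Whereas a ∉ Z(G) since a·b = ab ≠ a⁷b = b·a.
Checking each of the 57 elements this way gives Z(G) = {e}, of order 1.

Answer: {e}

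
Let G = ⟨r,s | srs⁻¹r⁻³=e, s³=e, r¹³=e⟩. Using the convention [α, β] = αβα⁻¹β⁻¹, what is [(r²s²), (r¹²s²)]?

[(r²s²), (r¹²s²)] = (r²s²)·(r¹²s²)·(r²s²)⁻¹·(r¹²s²)⁻¹.
  (r²s²) · (r¹²s²) = r⁶s
  (r⁶s) · (r⁷s) = rs²
  (rs²) · (r³s) = r²

Answer: r²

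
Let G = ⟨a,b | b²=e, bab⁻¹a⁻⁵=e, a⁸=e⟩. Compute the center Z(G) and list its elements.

An element z ∈ Z(G) iff z commutes with every generator.
For example a² is central: (a²)·a = a³ = a·(a²); (a²)·b = a²b = b·(a²).
Whereas a ∉ Z(G) since a·b = ab ≠ a⁵b = b·a.
Checking each of the 16 elements this way gives Z(G) = {e, a², a⁴, a⁶}, of order 4.

Answer: {e, a², a⁴, a⁶}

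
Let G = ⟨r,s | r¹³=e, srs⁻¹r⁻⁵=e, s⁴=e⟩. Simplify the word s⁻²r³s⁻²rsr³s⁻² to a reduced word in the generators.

Multiply left to right, reducing at each step:
  (s²) · r³ = r¹⁰s²
  (r¹⁰s²) · s⁻² = r¹⁰
  (r¹⁰) · r = r¹¹
  (r¹¹) · s = r¹¹s
  (r¹¹s) · r³ = s
  s · s⁻² = s³

Answer: s³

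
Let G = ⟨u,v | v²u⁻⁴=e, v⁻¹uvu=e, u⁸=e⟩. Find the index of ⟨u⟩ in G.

First find ord(u) by computing successive powers:
  u¹ = u, u² = u², u³ = u³, u⁴ = u⁴, u⁵ = u⁵, u⁶ = u⁶, u⁷ = u⁷, u⁸ = e.
So |⟨u⟩| = ord(u) = 8. With |G| = 16, by Lagrange [G : ⟨u⟩] = 16/8 = 2.

Answer: 2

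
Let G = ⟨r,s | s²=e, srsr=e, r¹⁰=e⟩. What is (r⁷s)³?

Compute successive powers of (r⁷s), reducing at each step:
  (r⁷s)²: (r⁷s) · r⁷ = s;   s · s = e
  (r⁷s)³: e · r⁷ = r⁷;   (r⁷) · s = r⁷s

Answer: r⁷s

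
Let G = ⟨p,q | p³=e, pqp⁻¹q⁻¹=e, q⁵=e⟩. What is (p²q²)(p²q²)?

Compute (p²q²) · (p²q²) by multiplying left to right and reducing via the relations at each step:
  (p²q²) · p² = pq²
  (pq²) · q² = pq⁴

Answer: pq⁴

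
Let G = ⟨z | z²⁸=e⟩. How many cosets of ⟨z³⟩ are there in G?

First find ord(z³) by computing successive powers:
  (z³)¹ = z³, (z³)² = z⁶, (z³)³ = z⁹, (z³)⁴ = z¹², (z³)⁵ = z¹⁵, (z³)⁶ = z¹⁸, (z³)⁷ = z²¹, (z³)⁸ = z²⁴, (z³)⁹ = z²⁷, (z³)¹⁰ = z², (z³)¹¹ = z⁵, (z³)¹² = z⁸, (z³)¹³ = z¹¹, (z³)¹⁴ = z¹⁴, (z³)¹⁵ = z¹⁷, (z³)¹⁶ = z²⁰, (z³)¹⁷ = z²³, (z³)¹⁸ = z²⁶, (z³)¹⁹ = z, (z³)²⁰ = z⁴, (z³)²¹ = z⁷, (z³)²² = z¹⁰, (z³)²³ = z¹³, (z³)²⁴ = z¹⁶, (z³)²⁵ = z¹⁹, (z³)²⁶ = z²², (z³)²⁷ = z²⁵, (z³)²⁸ = e.
So |⟨z³⟩| = ord(z³) = 28. With |G| = 28, by Lagrange [G : ⟨z³⟩] = 28/28 = 1.

Answer: 1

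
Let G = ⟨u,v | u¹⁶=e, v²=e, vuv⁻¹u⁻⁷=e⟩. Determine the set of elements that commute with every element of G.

An element z ∈ Z(G) iff z commutes with every generator.
For example u⁸ is central: (u⁸)·u = u⁹ = u·(u⁸); (u⁸)·v = u⁸v = v·(u⁸).
Whereas u ∉ Z(G) since u·v = uv ≠ u⁷v = v·u.
Checking each of the 32 elements this way gives Z(G) = {e, u⁸}, of order 2.

Answer: {e, u⁸}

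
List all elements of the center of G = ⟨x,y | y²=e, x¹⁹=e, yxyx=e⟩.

An element z ∈ Z(G) iff z commutes with every generator.
For example e is central: e·x = x = x·e; e·y = y = y·e.
Whereas x ∉ Z(G) since x·y = xy ≠ x¹⁸y = y·x.
Checking each of the 38 elements this way gives Z(G) = {e}, of order 1.

Answer: {e}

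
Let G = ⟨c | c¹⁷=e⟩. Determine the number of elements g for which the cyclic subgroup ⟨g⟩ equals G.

G is cyclic of order 17. An element generates G iff its order is 17, and a cyclic group of order 17 has exactly φ(17) = 16 such elements.

Answer: 16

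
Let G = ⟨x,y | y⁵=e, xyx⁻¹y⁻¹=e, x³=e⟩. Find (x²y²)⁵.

Compute successive powers of (x²y²), reducing at each step:
  (x²y²)²: (x²y²) · x² = xy²;   (xy²) · y² = xy⁴
  (x²y²)³: (xy⁴) · x² = y⁴;   (y⁴) · y² = y
  (x²y²)⁴: y · x² = x²y;   (x²y) · y² = x²y³
  (x²y²)⁵: (x²y³) · x² = xy³;   (xy³) · y² = x

Answer: x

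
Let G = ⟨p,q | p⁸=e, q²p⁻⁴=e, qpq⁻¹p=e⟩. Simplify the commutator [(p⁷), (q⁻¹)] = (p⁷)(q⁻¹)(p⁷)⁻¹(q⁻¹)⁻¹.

[(p⁷), (q⁻¹)] = (p⁷)·(q⁻¹)·(p⁷)⁻¹·(q⁻¹)⁻¹.
  (p⁷) · (q⁻¹) = p³q
  (p³q) · p = p²q
  (p²q) · q = p⁶

Answer: p⁶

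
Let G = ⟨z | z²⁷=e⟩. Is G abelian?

G has a single generator, so G is cyclic and hence abelian.

Answer: Yes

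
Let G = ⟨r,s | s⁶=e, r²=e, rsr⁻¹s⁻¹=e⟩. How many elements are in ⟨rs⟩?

|⟨rs⟩| equals the order of rs. Compute successive powers until reaching e:
  (rs)¹ = rs, (rs)² = s², (rs)³ = rs³, (rs)⁴ = s⁴, (rs)⁵ = rs⁵, (rs)⁶ = e.
The smallest positive k with (rs)ᵏ = e is 6, so |⟨rs⟩| = 6.

Answer: 6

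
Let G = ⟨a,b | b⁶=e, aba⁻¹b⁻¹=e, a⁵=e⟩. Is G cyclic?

|G| = 30. The element ab has order 30 (its powers give 30 distinct elements), so ⟨ab⟩ = G and G is cyclic.

Answer: Yes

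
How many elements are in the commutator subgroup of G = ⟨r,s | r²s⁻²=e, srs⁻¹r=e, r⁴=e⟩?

G' = [G, G] is generated by all commutators. The generator-pair commutators are: [r, s] = r².
The subgroup they normally generate is {e, r²}, of order 2.
Check: |G/G'| = 8/2 = 4 is the order of the abelianisation.

Answer: 2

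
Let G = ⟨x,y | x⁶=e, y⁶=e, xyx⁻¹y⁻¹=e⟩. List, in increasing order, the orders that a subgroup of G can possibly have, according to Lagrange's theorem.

|G| = 36 = 2² · 3². By Lagrange's theorem the order of any subgroup divides 36; the divisors of 36 are 1, 2, 3, 4, 6, 9, 12, 18, 36.

Answer: 1, 2, 3, 4, 6, 9, 12, 18, 36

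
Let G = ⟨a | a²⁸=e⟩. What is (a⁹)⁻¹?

The order of (a⁹) is 28 (smallest k with (a⁹)ᵏ = e), so (a⁹)⁻¹ = (a⁹)²⁷ = a¹⁹.
Check: (a⁹) · (a¹⁹) → (a⁹) · a¹⁹ = e, giving e as required.

Answer: a¹⁹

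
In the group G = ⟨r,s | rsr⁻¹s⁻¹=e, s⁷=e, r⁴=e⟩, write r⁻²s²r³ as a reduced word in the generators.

Multiply left to right, reducing at each step:
  (r²) · s² = r²s²
  (r²s²) · r³ = rs²

Answer: rs²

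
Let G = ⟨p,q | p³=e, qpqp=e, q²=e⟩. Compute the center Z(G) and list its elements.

An element z ∈ Z(G) iff z commutes with every generator.
For example e is central: e·p = p = p·e; e·q = q = q·e.
Whereas p ∉ Z(G) since p·q = pq ≠ p²q = q·p.
Checking each of the 6 elements this way gives Z(G) = {e}, of order 1.

Answer: {e}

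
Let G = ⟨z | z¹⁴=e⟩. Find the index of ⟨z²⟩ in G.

First find ord(z²) by computing successive powers:
  (z²)¹ = z², (z²)² = z⁴, (z²)³ = z⁶, (z²)⁴ = z⁸, (z²)⁵ = z¹⁰, (z²)⁶ = z¹², (z²)⁷ = e.
So |⟨z²⟩| = ord(z²) = 7. With |G| = 14, by Lagrange [G : ⟨z²⟩] = 14/7 = 2.

Answer: 2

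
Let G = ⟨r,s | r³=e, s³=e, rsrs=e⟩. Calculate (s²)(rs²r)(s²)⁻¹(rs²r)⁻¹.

[(s²), (rs²r)] = (s²)·(rs²r)·(s²)⁻¹·(rs²r)⁻¹.
  (s²) · (rs²r) = r²s
  (r²s) · s = r²s²
  (r²s²) · (rs²r) = rs

Answer: rs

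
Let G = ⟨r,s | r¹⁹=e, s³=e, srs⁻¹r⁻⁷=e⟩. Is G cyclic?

Every cyclic group is abelian. But r·s = rs while s·r = r⁷s, so r·s ≠ s·r and G is not abelian. Hence G is not cyclic.

Answer: No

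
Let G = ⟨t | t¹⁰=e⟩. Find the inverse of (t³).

The order of (t³) is 10 (smallest k with (t³)ᵏ = e), so (t³)⁻¹ = (t³)⁹ = t⁷.
Check: (t³) · (t⁷) → (t³) · t⁷ = e, giving e as required.

Answer: t⁷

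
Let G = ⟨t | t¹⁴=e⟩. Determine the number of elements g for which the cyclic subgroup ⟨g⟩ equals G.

G is cyclic of order 14. An element generates G iff its order is 14, and a cyclic group of order 14 has exactly φ(14) = 6 such elements.

Answer: 6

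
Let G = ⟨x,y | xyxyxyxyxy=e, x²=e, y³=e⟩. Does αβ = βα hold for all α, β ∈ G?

x·y = xy but y·x = yx, so x·y ≠ y·x and G is not abelian.

Answer: No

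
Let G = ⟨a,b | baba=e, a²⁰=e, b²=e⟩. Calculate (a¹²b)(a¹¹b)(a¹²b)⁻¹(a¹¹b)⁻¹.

[(a¹²b), (a¹¹b)] = (a¹²b)·(a¹¹b)·(a¹²b)⁻¹·(a¹¹b)⁻¹.
  (a¹²b) · (a¹¹b) = a
  a · (a¹²b) = a¹³b
  (a¹³b) · (a¹¹b) = a²

Answer: a²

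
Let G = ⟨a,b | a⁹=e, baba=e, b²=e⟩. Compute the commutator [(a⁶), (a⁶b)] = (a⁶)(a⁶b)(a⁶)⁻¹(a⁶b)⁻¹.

[(a⁶), (a⁶b)] = (a⁶)·(a⁶b)·(a⁶)⁻¹·(a⁶b)⁻¹.
  (a⁶) · (a⁶b) = a³b
  (a³b) · (a³) = b
  b · (a⁶b) = a³

Answer: a³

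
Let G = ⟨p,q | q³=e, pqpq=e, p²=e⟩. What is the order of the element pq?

Compute successive powers until reaching e:
  (pq)¹ = pq, (pq)² = e.
The smallest positive k with (pq)ᵏ = e is 2.

Answer: 2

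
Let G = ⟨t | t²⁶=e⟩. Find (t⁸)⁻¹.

The order of (t⁸) is 13 (smallest k with (t⁸)ᵏ = e), so (t⁸)⁻¹ = (t⁸)¹² = t¹⁸.
Check: (t⁸) · (t¹⁸) → (t⁸) · t¹⁸ = e, giving e as required.

Answer: t¹⁸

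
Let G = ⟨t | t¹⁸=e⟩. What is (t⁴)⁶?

Compute successive powers of (t⁴), reducing at each step:
  (t⁴)²: (t⁴) · t⁴ = t⁸
  (t⁴)³: (t⁸) · t⁴ = t¹²
  (t⁴)⁴: (t¹²) · t⁴ = t¹⁶
  (t⁴)⁵: (t¹⁶) · t⁴ = t²
  (t⁴)⁶: (t²) · t⁴ = t⁶

Answer: t⁶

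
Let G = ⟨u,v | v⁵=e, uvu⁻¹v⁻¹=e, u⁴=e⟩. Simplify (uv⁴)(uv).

Compute (uv⁴) · (uv) by multiplying left to right and reducing via the relations at each step:
  (uv⁴) · u = u²v⁴
  (u²v⁴) · v = u²

Answer: u²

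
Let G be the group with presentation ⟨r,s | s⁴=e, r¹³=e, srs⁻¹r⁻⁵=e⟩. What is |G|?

Enumerate words in the generators, reducing via the relations: the distinct elements are
  {e, r, s, rs, r², r³, r⁴, r⁵, r⁶, r⁷, r⁸, r⁹, s², s³, rs², rs³, r²s, r³s, r¹², r¹¹, r¹⁰, r⁴s, r⁵s, r⁶s, r⁷s, r⁸s, r⁹s, r²s², r²s³, r³s², r³s³, r¹²s, r¹¹s, r¹⁰s, r⁴s², r⁴s³, r⁵s², r⁵s³, r⁶s², r⁶s³, r⁷s², r⁷s³, r⁸s², r⁸s³, r⁹s², r⁹s³, r¹²s², r¹²s³, r¹¹s², r¹¹s³, r¹⁰s², r¹⁰s³}.
No further products give new elements, so |G| = 52.

Answer: 52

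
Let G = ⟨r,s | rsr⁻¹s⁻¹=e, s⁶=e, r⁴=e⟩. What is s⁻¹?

The order of s is 6 (smallest k with sᵏ = e), so s⁻¹ = s⁵ = s⁵.
Check: s · (s⁵) → s · s⁵ = e, giving e as required.

Answer: s⁵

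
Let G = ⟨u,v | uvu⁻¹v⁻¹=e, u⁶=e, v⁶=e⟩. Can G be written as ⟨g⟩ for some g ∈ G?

|G| = 36, but the maximum element order in G is 6 < 36. No single element generates all of G, so G is not cyclic.

Answer: No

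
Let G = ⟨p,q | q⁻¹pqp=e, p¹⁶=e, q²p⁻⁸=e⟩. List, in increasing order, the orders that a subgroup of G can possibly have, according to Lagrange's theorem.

|G| = 32 = 2⁵. By Lagrange's theorem the order of any subgroup divides 32; the divisors of 32 are 1, 2, 4, 8, 16, 32.

Answer: 1, 2, 4, 8, 16, 32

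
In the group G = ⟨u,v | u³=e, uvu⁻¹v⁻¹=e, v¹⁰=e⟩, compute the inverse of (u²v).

The order of (u²v) is 30 (smallest k with (u²v)ᵏ = e), so (u²v)⁻¹ = (u²v)²⁹ = uv⁹.
Check: (u²v) · (uv⁹) → (u²v) · u = v;   v · v⁹ = e, giving e as required.

Answer: uv⁹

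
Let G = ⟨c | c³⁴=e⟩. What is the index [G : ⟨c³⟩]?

First find ord(c³) by computing successive powers:
  (c³)¹ = c³, (c³)² = c⁶, (c³)³ = c⁹, (c³)⁴ = c¹², (c³)⁵ = c¹⁵, (c³)⁶ = c¹⁸, (c³)⁷ = c²¹, (c³)⁸ = c²⁴, (c³)⁹ = c²⁷, (c³)¹⁰ = c³⁰, (c³)¹¹ = c³³, (c³)¹² = c², (c³)¹³ = c⁵, (c³)¹⁴ = c⁸, (c³)¹⁵ = c¹¹, (c³)¹⁶ = c¹⁴, (c³)¹⁷ = c¹⁷, (c³)¹⁸ = c²⁰, (c³)¹⁹ = c²³, (c³)²⁰ = c²⁶, (c³)²¹ = c²⁹, (c³)²² = c³², (c³)²³ = c, (c³)²⁴ = c⁴, (c³)²⁵ = c⁷, (c³)²⁶ = c¹⁰, (c³)²⁷ = c¹³, (c³)²⁸ = c¹⁶, (c³)²⁹ = c¹⁹, (c³)³⁰ = c²², (c³)³¹ = c²⁵, (c³)³² = c²⁸, (c³)³³ = c³¹, (c³)³⁴ = e.
So |⟨c³⟩| = ord(c³) = 34. With |G| = 34, by Lagrange [G : ⟨c³⟩] = 34/34 = 1.

Answer: 1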